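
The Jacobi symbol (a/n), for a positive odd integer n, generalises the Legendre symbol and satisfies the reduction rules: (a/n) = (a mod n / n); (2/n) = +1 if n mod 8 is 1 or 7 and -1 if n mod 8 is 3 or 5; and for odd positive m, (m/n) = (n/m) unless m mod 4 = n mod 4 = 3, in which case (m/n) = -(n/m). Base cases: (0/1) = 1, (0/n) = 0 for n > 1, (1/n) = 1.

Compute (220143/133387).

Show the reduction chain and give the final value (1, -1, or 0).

(220143/133387): 220143 mod 133387 = 86756, so (220143/133387) = (86756/133387)
factor out 2^2: 86756 = 2^2·21689; with 133387 mod 8 = 3, (2/133387) = -1; sign now +1; continue with (21689/133387)
flip (21689/133387) -> (133387/21689): both odd, 21689 mod 4 = 1, 133387 mod 4 = 3, so the flip contributes +1; sign now +1
(133387/21689): 133387 mod 21689 = 3253, so (133387/21689) = (3253/21689)
flip (3253/21689) -> (21689/3253): both odd, 3253 mod 4 = 1, 21689 mod 4 = 1, so the flip contributes +1; sign now +1
(21689/3253): 21689 mod 3253 = 2171, so (21689/3253) = (2171/3253)
flip (2171/3253) -> (3253/2171): both odd, 2171 mod 4 = 3, 3253 mod 4 = 1, so the flip contributes +1; sign now +1
(3253/2171): 3253 mod 2171 = 1082, so (3253/2171) = (1082/2171)
factor out 2^1: 1082 = 2^1·541; with 2171 mod 8 = 3, (2/2171) = -1; sign now -1; continue with (541/2171)
flip (541/2171) -> (2171/541): both odd, 541 mod 4 = 1, 2171 mod 4 = 3, so the flip contributes +1; sign now -1
(2171/541): 2171 mod 541 = 7, so (2171/541) = (7/541)
flip (7/541) -> (541/7): both odd, 7 mod 4 = 3, 541 mod 4 = 1, so the flip contributes +1; sign now -1
(541/7): 541 mod 7 = 2, so (541/7) = (2/7)
factor out 2^1: 2 = 2^1·1; with 7 mod 8 = 7, (2/7) = +1; sign now -1; continue with (1/7)
reached (1/7) = 1, so the symbol is -1

-1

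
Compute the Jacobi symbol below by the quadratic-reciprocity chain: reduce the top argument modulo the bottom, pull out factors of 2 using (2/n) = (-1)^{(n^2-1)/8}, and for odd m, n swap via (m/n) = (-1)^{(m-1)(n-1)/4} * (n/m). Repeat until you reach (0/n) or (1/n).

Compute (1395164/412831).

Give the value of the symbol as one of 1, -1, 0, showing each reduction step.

-1

(1395164/412831): 1395164 mod 412831 = 156671, so (1395164/412831) = (156671/412831)
flip (156671/412831) -> (412831/156671): both odd, 156671 mod 4 = 3, 412831 mod 4 = 3, so the flip contributes -1; sign now -1
(412831/156671): 412831 mod 156671 = 99489, so (412831/156671) = (99489/156671)
flip (99489/156671) -> (156671/99489): both odd, 99489 mod 4 = 1, 156671 mod 4 = 3, so the flip contributes +1; sign now -1
(156671/99489): 156671 mod 99489 = 57182, so (156671/99489) = (57182/99489)
factor out 2^1: 57182 = 2^1·28591; with 99489 mod 8 = 1, (2/99489) = +1; sign now -1; continue with (28591/99489)
flip (28591/99489) -> (99489/28591): both odd, 28591 mod 4 = 3, 99489 mod 4 = 1, so the flip contributes +1; sign now -1
(99489/28591): 99489 mod 28591 = 13716, so (99489/28591) = (13716/28591)
factor out 2^2: 13716 = 2^2·3429; with 28591 mod 8 = 7, (2/28591) = +1; sign now -1; continue with (3429/28591)
flip (3429/28591) -> (28591/3429): both odd, 3429 mod 4 = 1, 28591 mod 4 = 3, so the flip contributes +1; sign now -1
(28591/3429): 28591 mod 3429 = 1159, so (28591/3429) = (1159/3429)
flip (1159/3429) -> (3429/1159): both odd, 1159 mod 4 = 3, 3429 mod 4 = 1, so the flip contributes +1; sign now -1
(3429/1159): 3429 mod 1159 = 1111, so (3429/1159) = (1111/1159)
flip (1111/1159) -> (1159/1111): both odd, 1111 mod 4 = 3, 1159 mod 4 = 3, so the flip contributes -1; sign now +1
(1159/1111): 1159 mod 1111 = 48, so (1159/1111) = (48/1111)
factor out 2^4: 48 = 2^4·3; with 1111 mod 8 = 7, (2/1111) = +1; sign now +1; continue with (3/1111)
flip (3/1111) -> (1111/3): both odd, 3 mod 4 = 3, 1111 mod 4 = 3, so the flip contributes -1; sign now -1
(1111/3): 1111 mod 3 = 1, so (1111/3) = (1/3)
reached (1/3) = 1, so the symbol is -1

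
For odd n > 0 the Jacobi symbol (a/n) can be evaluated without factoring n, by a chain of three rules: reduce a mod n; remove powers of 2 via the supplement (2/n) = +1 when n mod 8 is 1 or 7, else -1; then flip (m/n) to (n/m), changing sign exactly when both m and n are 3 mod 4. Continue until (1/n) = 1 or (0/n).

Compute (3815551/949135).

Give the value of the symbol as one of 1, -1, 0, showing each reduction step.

1

(3815551/949135) = (19011/949135)   [reduce mod 949135]
reciprocity: (19011/949135) = -1·(949135/19011) since 19011 mod 4 = 3, 949135 mod 4 = 3; sign now -1
(949135/19011) = (17596/19011)   [reduce mod 19011]
17596 = 2^2·4399; (2/19011) = -1 since 19011 mod 8 = 3, so (17596/19011) = (-1)^2·(4399/19011); sign now -1
reciprocity: (4399/19011) = -1·(19011/4399) since 4399 mod 4 = 3, 19011 mod 4 = 3; sign now +1
(19011/4399) = (1415/4399)   [reduce mod 4399]
reciprocity: (1415/4399) = -1·(4399/1415) since 1415 mod 4 = 3, 4399 mod 4 = 3; sign now -1
(4399/1415) = (154/1415)   [reduce mod 1415]
154 = 2^1·77; (2/1415) = +1 since 1415 mod 8 = 7, so (154/1415) = (+1)^1·(77/1415); sign now -1
reciprocity: (77/1415) = +1·(1415/77) since 77 mod 4 = 1, 1415 mod 4 = 3; sign now -1
(1415/77) = (29/77)   [reduce mod 77]
reciprocity: (29/77) = +1·(77/29) since 29 mod 4 = 1, 77 mod 4 = 1; sign now -1
(77/29) = (19/29)   [reduce mod 29]
reciprocity: (19/29) = +1·(29/19) since 19 mod 4 = 3, 29 mod 4 = 1; sign now -1
(29/19) = (10/19)   [reduce mod 19]
10 = 2^1·5; (2/19) = -1 since 19 mod 8 = 3, so (10/19) = (-1)^1·(5/19); sign now +1
reciprocity: (5/19) = +1·(19/5) since 5 mod 4 = 1, 19 mod 4 = 3; sign now +1
(19/5) = (4/5)   [reduce mod 5]
4 = 2^2·1; (2/5) = -1 since 5 mod 8 = 5, so (4/5) = (-1)^2·(1/5); sign now +1
(1/5) = 1; final value = sign = +1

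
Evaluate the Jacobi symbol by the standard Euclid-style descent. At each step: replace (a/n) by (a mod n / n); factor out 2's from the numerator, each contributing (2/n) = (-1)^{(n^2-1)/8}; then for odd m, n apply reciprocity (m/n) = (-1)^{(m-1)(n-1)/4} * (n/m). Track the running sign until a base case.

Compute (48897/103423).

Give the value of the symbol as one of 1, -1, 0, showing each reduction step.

1

reciprocity: (48897/103423) = +1·(103423/48897) since 48897 mod 4 = 1, 103423 mod 4 = 3; sign now +1
(103423/48897) = (5629/48897)   [reduce mod 48897]
reciprocity: (5629/48897) = +1·(48897/5629) since 5629 mod 4 = 1, 48897 mod 4 = 1; sign now +1
(48897/5629) = (3865/5629)   [reduce mod 5629]
reciprocity: (3865/5629) = +1·(5629/3865) since 3865 mod 4 = 1, 5629 mod 4 = 1; sign now +1
(5629/3865) = (1764/3865)   [reduce mod 3865]
1764 = 2^2·441; (2/3865) = +1 since 3865 mod 8 = 1, so (1764/3865) = (+1)^2·(441/3865); sign now +1
reciprocity: (441/3865) = +1·(3865/441) since 441 mod 4 = 1, 3865 mod 4 = 1; sign now +1
(3865/441) = (337/441)   [reduce mod 441]
reciprocity: (337/441) = +1·(441/337) since 337 mod 4 = 1, 441 mod 4 = 1; sign now +1
(441/337) = (104/337)   [reduce mod 337]
104 = 2^3·13; (2/337) = +1 since 337 mod 8 = 1, so (104/337) = (+1)^3·(13/337); sign now +1
reciprocity: (13/337) = +1·(337/13) since 13 mod 4 = 1, 337 mod 4 = 1; sign now +1
(337/13) = (12/13)   [reduce mod 13]
12 = 2^2·3; (2/13) = -1 since 13 mod 8 = 5, so (12/13) = (-1)^2·(3/13); sign now +1
reciprocity: (3/13) = +1·(13/3) since 3 mod 4 = 3, 13 mod 4 = 1; sign now +1
(13/3) = (1/3)   [reduce mod 3]
(1/3) = 1; final value = sign = +1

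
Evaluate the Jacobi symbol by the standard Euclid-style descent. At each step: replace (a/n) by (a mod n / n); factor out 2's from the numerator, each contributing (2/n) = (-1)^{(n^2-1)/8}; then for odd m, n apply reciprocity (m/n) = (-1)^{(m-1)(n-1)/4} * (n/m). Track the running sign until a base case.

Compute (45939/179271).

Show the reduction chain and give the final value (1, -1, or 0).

0

flip (45939/179271) -> (179271/45939): both odd, 45939 mod 4 = 3, 179271 mod 4 = 3, so the flip contributes -1; sign now -1
(179271/45939): 179271 mod 45939 = 41454, so (179271/45939) = (41454/45939)
factor out 2^1: 41454 = 2^1·20727; with 45939 mod 8 = 3, (2/45939) = -1; sign now +1; continue with (20727/45939)
flip (20727/45939) -> (45939/20727): both odd, 20727 mod 4 = 3, 45939 mod 4 = 3, so the flip contributes -1; sign now -1
(45939/20727): 45939 mod 20727 = 4485, so (45939/20727) = (4485/20727)
flip (4485/20727) -> (20727/4485): both odd, 4485 mod 4 = 1, 20727 mod 4 = 3, so the flip contributes +1; sign now -1
(20727/4485): 20727 mod 4485 = 2787, so (20727/4485) = (2787/4485)
flip (2787/4485) -> (4485/2787): both odd, 2787 mod 4 = 3, 4485 mod 4 = 1, so the flip contributes +1; sign now -1
(4485/2787): 4485 mod 2787 = 1698, so (4485/2787) = (1698/2787)
factor out 2^1: 1698 = 2^1·849; with 2787 mod 8 = 3, (2/2787) = -1; sign now +1; continue with (849/2787)
flip (849/2787) -> (2787/849): both odd, 849 mod 4 = 1, 2787 mod 4 = 3, so the flip contributes +1; sign now +1
(2787/849): 2787 mod 849 = 240, so (2787/849) = (240/849)
factor out 2^4: 240 = 2^4·15; with 849 mod 8 = 1, (2/849) = +1; sign now +1; continue with (15/849)
flip (15/849) -> (849/15): both odd, 15 mod 4 = 3, 849 mod 4 = 1, so the flip contributes +1; sign now +1
(849/15): 849 mod 15 = 9, so (849/15) = (9/15)
flip (9/15) -> (15/9): both odd, 9 mod 4 = 1, 15 mod 4 = 3, so the flip contributes +1; sign now +1
(15/9): 15 mod 9 = 6, so (15/9) = (6/9)
factor out 2^1: 6 = 2^1·3; with 9 mod 8 = 1, (2/9) = +1; sign now +1; continue with (3/9)
flip (3/9) -> (9/3): both odd, 3 mod 4 = 3, 9 mod 4 = 1, so the flip contributes +1; sign now +1
(9/3): 9 mod 3 = 0, so (9/3) = (0/3)
reached (0/3); gcd(a, n) > 1, so (0/3) = 0 and the symbol is 0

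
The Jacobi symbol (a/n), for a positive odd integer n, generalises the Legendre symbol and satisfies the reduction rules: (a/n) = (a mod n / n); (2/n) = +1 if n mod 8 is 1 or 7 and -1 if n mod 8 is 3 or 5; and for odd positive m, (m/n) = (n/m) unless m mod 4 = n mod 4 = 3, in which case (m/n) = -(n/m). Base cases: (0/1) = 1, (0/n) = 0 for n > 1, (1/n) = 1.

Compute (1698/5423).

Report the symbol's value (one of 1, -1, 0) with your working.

factor out 2^1: 1698 = 2^1·849; with 5423 mod 8 = 7, (2/5423) = +1; sign now +1; continue with (849/5423)
flip (849/5423) -> (5423/849): both odd, 849 mod 4 = 1, 5423 mod 4 = 3, so the flip contributes +1; sign now +1
(5423/849): 5423 mod 849 = 329, so (5423/849) = (329/849)
flip (329/849) -> (849/329): both odd, 329 mod 4 = 1, 849 mod 4 = 1, so the flip contributes +1; sign now +1
(849/329): 849 mod 329 = 191, so (849/329) = (191/329)
flip (191/329) -> (329/191): both odd, 191 mod 4 = 3, 329 mod 4 = 1, so the flip contributes +1; sign now +1
(329/191): 329 mod 191 = 138, so (329/191) = (138/191)
factor out 2^1: 138 = 2^1·69; with 191 mod 8 = 7, (2/191) = +1; sign now +1; continue with (69/191)
flip (69/191) -> (191/69): both odd, 69 mod 4 = 1, 191 mod 4 = 3, so the flip contributes +1; sign now +1
(191/69): 191 mod 69 = 53, so (191/69) = (53/69)
flip (53/69) -> (69/53): both odd, 53 mod 4 = 1, 69 mod 4 = 1, so the flip contributes +1; sign now +1
(69/53): 69 mod 53 = 16, so (69/53) = (16/53)
factor out 2^4: 16 = 2^4·1; with 53 mod 8 = 5, (2/53) = -1; sign now +1; continue with (1/53)
reached (1/53) = 1, so the symbol is +1

1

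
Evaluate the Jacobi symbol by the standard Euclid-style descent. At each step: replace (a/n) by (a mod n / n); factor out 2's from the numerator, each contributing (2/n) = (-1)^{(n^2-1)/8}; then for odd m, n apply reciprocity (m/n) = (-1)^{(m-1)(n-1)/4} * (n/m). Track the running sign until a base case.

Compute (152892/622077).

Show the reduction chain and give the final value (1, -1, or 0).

factor out 2^2: 152892 = 2^2·38223; with 622077 mod 8 = 5, (2/622077) = -1; sign now +1; continue with (38223/622077)
flip (38223/622077) -> (622077/38223): both odd, 38223 mod 4 = 3, 622077 mod 4 = 1, so the flip contributes +1; sign now +1
(622077/38223): 622077 mod 38223 = 10509, so (622077/38223) = (10509/38223)
flip (10509/38223) -> (38223/10509): both odd, 10509 mod 4 = 1, 38223 mod 4 = 3, so the flip contributes +1; sign now +1
(38223/10509): 38223 mod 10509 = 6696, so (38223/10509) = (6696/10509)
factor out 2^3: 6696 = 2^3·837; with 10509 mod 8 = 5, (2/10509) = -1; sign now -1; continue with (837/10509)
flip (837/10509) -> (10509/837): both odd, 837 mod 4 = 1, 10509 mod 4 = 1, so the flip contributes +1; sign now -1
(10509/837): 10509 mod 837 = 465, so (10509/837) = (465/837)
flip (465/837) -> (837/465): both odd, 465 mod 4 = 1, 837 mod 4 = 1, so the flip contributes +1; sign now -1
(837/465): 837 mod 465 = 372, so (837/465) = (372/465)
factor out 2^2: 372 = 2^2·93; with 465 mod 8 = 1, (2/465) = +1; sign now -1; continue with (93/465)
flip (93/465) -> (465/93): both odd, 93 mod 4 = 1, 465 mod 4 = 1, so the flip contributes +1; sign now -1
(465/93): 465 mod 93 = 0, so (465/93) = (0/93)
reached (0/93); gcd(a, n) > 1, so (0/93) = 0 and the symbol is 0

0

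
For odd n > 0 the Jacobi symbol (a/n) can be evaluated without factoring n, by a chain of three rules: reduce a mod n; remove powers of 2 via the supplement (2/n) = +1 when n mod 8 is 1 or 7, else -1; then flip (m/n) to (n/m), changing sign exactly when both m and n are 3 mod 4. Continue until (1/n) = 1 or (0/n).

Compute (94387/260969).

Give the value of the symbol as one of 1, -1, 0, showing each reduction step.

reciprocity: (94387/260969) = +1·(260969/94387) since 94387 mod 4 = 3, 260969 mod 4 = 1; sign now +1
(260969/94387) = (72195/94387)   [reduce mod 94387]
reciprocity: (72195/94387) = -1·(94387/72195) since 72195 mod 4 = 3, 94387 mod 4 = 3; sign now -1
(94387/72195) = (22192/72195)   [reduce mod 72195]
22192 = 2^4·1387; (2/72195) = -1 since 72195 mod 8 = 3, so (22192/72195) = (-1)^4·(1387/72195); sign now -1
reciprocity: (1387/72195) = -1·(72195/1387) since 1387 mod 4 = 3, 72195 mod 4 = 3; sign now +1
(72195/1387) = (71/1387)   [reduce mod 1387]
reciprocity: (71/1387) = -1·(1387/71) since 71 mod 4 = 3, 1387 mod 4 = 3; sign now -1
(1387/71) = (38/71)   [reduce mod 71]
38 = 2^1·19; (2/71) = +1 since 71 mod 8 = 7, so (38/71) = (+1)^1·(19/71); sign now -1
reciprocity: (19/71) = -1·(71/19) since 19 mod 4 = 3, 71 mod 4 = 3; sign now +1
(71/19) = (14/19)   [reduce mod 19]
14 = 2^1·7; (2/19) = -1 since 19 mod 8 = 3, so (14/19) = (-1)^1·(7/19); sign now -1
reciprocity: (7/19) = -1·(19/7) since 7 mod 4 = 3, 19 mod 4 = 3; sign now +1
(19/7) = (5/7)   [reduce mod 7]
reciprocity: (5/7) = +1·(7/5) since 5 mod 4 = 1, 7 mod 4 = 3; sign now +1
(7/5) = (2/5)   [reduce mod 5]
2 = 2^1·1; (2/5) = -1 since 5 mod 8 = 5, so (2/5) = (-1)^1·(1/5); sign now -1
(1/5) = 1; final value = sign = -1

-1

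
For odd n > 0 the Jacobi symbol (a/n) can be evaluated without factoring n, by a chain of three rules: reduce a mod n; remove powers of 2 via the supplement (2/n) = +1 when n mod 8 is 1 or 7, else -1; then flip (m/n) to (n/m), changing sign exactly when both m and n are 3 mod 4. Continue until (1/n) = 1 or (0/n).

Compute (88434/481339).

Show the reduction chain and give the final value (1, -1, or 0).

88434 = 2^1·44217; (2/481339) = -1 since 481339 mod 8 = 3, so (88434/481339) = (-1)^1·(44217/481339); sign now -1
reciprocity: (44217/481339) = +1·(481339/44217) since 44217 mod 4 = 1, 481339 mod 4 = 3; sign now -1
(481339/44217) = (39169/44217)   [reduce mod 44217]
reciprocity: (39169/44217) = +1·(44217/39169) since 39169 mod 4 = 1, 44217 mod 4 = 1; sign now -1
(44217/39169) = (5048/39169)   [reduce mod 39169]
5048 = 2^3·631; (2/39169) = +1 since 39169 mod 8 = 1, so (5048/39169) = (+1)^3·(631/39169); sign now -1
reciprocity: (631/39169) = +1·(39169/631) since 631 mod 4 = 3, 39169 mod 4 = 1; sign now -1
(39169/631) = (47/631)   [reduce mod 631]
reciprocity: (47/631) = -1·(631/47) since 47 mod 4 = 3, 631 mod 4 = 3; sign now +1
(631/47) = (20/47)   [reduce mod 47]
20 = 2^2·5; (2/47) = +1 since 47 mod 8 = 7, so (20/47) = (+1)^2·(5/47); sign now +1
reciprocity: (5/47) = +1·(47/5) since 5 mod 4 = 1, 47 mod 4 = 3; sign now +1
(47/5) = (2/5)   [reduce mod 5]
2 = 2^1·1; (2/5) = -1 since 5 mod 8 = 5, so (2/5) = (-1)^1·(1/5); sign now -1
(1/5) = 1; final value = sign = -1

-1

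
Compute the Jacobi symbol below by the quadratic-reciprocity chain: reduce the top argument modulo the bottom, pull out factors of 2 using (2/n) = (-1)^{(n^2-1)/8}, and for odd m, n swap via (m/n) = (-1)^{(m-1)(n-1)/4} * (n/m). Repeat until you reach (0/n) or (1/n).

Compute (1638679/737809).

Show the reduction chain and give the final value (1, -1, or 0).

-1

(1638679/737809): 1638679 mod 737809 = 163061, so (1638679/737809) = (163061/737809)
flip (163061/737809) -> (737809/163061): both odd, 163061 mod 4 = 1, 737809 mod 4 = 1, so the flip contributes +1; sign now +1
(737809/163061): 737809 mod 163061 = 85565, so (737809/163061) = (85565/163061)
flip (85565/163061) -> (163061/85565): both odd, 85565 mod 4 = 1, 163061 mod 4 = 1, so the flip contributes +1; sign now +1
(163061/85565): 163061 mod 85565 = 77496, so (163061/85565) = (77496/85565)
factor out 2^3: 77496 = 2^3·9687; with 85565 mod 8 = 5, (2/85565) = -1; sign now -1; continue with (9687/85565)
flip (9687/85565) -> (85565/9687): both odd, 9687 mod 4 = 3, 85565 mod 4 = 1, so the flip contributes +1; sign now -1
(85565/9687): 85565 mod 9687 = 8069, so (85565/9687) = (8069/9687)
flip (8069/9687) -> (9687/8069): both odd, 8069 mod 4 = 1, 9687 mod 4 = 3, so the flip contributes +1; sign now -1
(9687/8069): 9687 mod 8069 = 1618, so (9687/8069) = (1618/8069)
factor out 2^1: 1618 = 2^1·809; with 8069 mod 8 = 5, (2/8069) = -1; sign now +1; continue with (809/8069)
flip (809/8069) -> (8069/809): both odd, 809 mod 4 = 1, 8069 mod 4 = 1, so the flip contributes +1; sign now +1
(8069/809): 8069 mod 809 = 788, so (8069/809) = (788/809)
factor out 2^2: 788 = 2^2·197; with 809 mod 8 = 1, (2/809) = +1; sign now +1; continue with (197/809)
flip (197/809) -> (809/197): both odd, 197 mod 4 = 1, 809 mod 4 = 1, so the flip contributes +1; sign now +1
(809/197): 809 mod 197 = 21, so (809/197) = (21/197)
flip (21/197) -> (197/21): both odd, 21 mod 4 = 1, 197 mod 4 = 1, so the flip contributes +1; sign now +1
(197/21): 197 mod 21 = 8, so (197/21) = (8/21)
factor out 2^3: 8 = 2^3·1; with 21 mod 8 = 5, (2/21) = -1; sign now -1; continue with (1/21)
reached (1/21) = 1, so the symbol is -1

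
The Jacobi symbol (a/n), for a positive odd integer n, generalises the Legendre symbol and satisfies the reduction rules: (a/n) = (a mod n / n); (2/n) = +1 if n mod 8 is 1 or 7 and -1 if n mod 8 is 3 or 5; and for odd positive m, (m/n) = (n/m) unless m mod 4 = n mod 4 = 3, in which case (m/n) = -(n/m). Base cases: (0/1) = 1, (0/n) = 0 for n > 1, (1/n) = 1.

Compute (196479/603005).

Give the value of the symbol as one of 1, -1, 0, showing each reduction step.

-1

reciprocity: (196479/603005) = +1·(603005/196479) since 196479 mod 4 = 3, 603005 mod 4 = 1; sign now +1
(603005/196479) = (13568/196479)   [reduce mod 196479]
13568 = 2^8·53; (2/196479) = +1 since 196479 mod 8 = 7, so (13568/196479) = (+1)^8·(53/196479); sign now +1
reciprocity: (53/196479) = +1·(196479/53) since 53 mod 4 = 1, 196479 mod 4 = 3; sign now +1
(196479/53) = (8/53)   [reduce mod 53]
8 = 2^3·1; (2/53) = -1 since 53 mod 8 = 5, so (8/53) = (-1)^3·(1/53); sign now -1
(1/53) = 1; final value = sign = -1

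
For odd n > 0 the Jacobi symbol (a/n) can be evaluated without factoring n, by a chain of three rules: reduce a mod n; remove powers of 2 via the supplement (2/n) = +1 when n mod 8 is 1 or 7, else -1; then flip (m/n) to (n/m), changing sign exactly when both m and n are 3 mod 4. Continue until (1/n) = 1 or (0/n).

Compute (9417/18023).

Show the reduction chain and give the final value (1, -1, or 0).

-1

flip (9417/18023) -> (18023/9417): both odd, 9417 mod 4 = 1, 18023 mod 4 = 3, so the flip contributes +1; sign now +1
(18023/9417): 18023 mod 9417 = 8606, so (18023/9417) = (8606/9417)
factor out 2^1: 8606 = 2^1·4303; with 9417 mod 8 = 1, (2/9417) = +1; sign now +1; continue with (4303/9417)
flip (4303/9417) -> (9417/4303): both odd, 4303 mod 4 = 3, 9417 mod 4 = 1, so the flip contributes +1; sign now +1
(9417/4303): 9417 mod 4303 = 811, so (9417/4303) = (811/4303)
flip (811/4303) -> (4303/811): both odd, 811 mod 4 = 3, 4303 mod 4 = 3, so the flip contributes -1; sign now -1
(4303/811): 4303 mod 811 = 248, so (4303/811) = (248/811)
factor out 2^3: 248 = 2^3·31; with 811 mod 8 = 3, (2/811) = -1; sign now +1; continue with (31/811)
flip (31/811) -> (811/31): both odd, 31 mod 4 = 3, 811 mod 4 = 3, so the flip contributes -1; sign now -1
(811/31): 811 mod 31 = 5, so (811/31) = (5/31)
flip (5/31) -> (31/5): both odd, 5 mod 4 = 1, 31 mod 4 = 3, so the flip contributes +1; sign now -1
(31/5): 31 mod 5 = 1, so (31/5) = (1/5)
reached (1/5) = 1, so the symbol is -1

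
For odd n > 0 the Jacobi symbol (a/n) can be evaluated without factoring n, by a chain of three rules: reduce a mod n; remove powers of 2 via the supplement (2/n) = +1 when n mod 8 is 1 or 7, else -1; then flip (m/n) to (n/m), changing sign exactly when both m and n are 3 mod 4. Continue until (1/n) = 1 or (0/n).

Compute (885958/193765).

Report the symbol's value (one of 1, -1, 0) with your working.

(885958/193765): 885958 mod 193765 = 110898, so (885958/193765) = (110898/193765)
factor out 2^1: 110898 = 2^1·55449; with 193765 mod 8 = 5, (2/193765) = -1; sign now -1; continue with (55449/193765)
flip (55449/193765) -> (193765/55449): both odd, 55449 mod 4 = 1, 193765 mod 4 = 1, so the flip contributes +1; sign now -1
(193765/55449): 193765 mod 55449 = 27418, so (193765/55449) = (27418/55449)
factor out 2^1: 27418 = 2^1·13709; with 55449 mod 8 = 1, (2/55449) = +1; sign now -1; continue with (13709/55449)
flip (13709/55449) -> (55449/13709): both odd, 13709 mod 4 = 1, 55449 mod 4 = 1, so the flip contributes +1; sign now -1
(55449/13709): 55449 mod 13709 = 613, so (55449/13709) = (613/13709)
flip (613/13709) -> (13709/613): both odd, 613 mod 4 = 1, 13709 mod 4 = 1, so the flip contributes +1; sign now -1
(13709/613): 13709 mod 613 = 223, so (13709/613) = (223/613)
flip (223/613) -> (613/223): both odd, 223 mod 4 = 3, 613 mod 4 = 1, so the flip contributes +1; sign now -1
(613/223): 613 mod 223 = 167, so (613/223) = (167/223)
flip (167/223) -> (223/167): both odd, 167 mod 4 = 3, 223 mod 4 = 3, so the flip contributes -1; sign now +1
(223/167): 223 mod 167 = 56, so (223/167) = (56/167)
factor out 2^3: 56 = 2^3·7; with 167 mod 8 = 7, (2/167) = +1; sign now +1; continue with (7/167)
flip (7/167) -> (167/7): both odd, 7 mod 4 = 3, 167 mod 4 = 3, so the flip contributes -1; sign now -1
(167/7): 167 mod 7 = 6, so (167/7) = (6/7)
factor out 2^1: 6 = 2^1·3; with 7 mod 8 = 7, (2/7) = +1; sign now -1; continue with (3/7)
flip (3/7) -> (7/3): both odd, 3 mod 4 = 3, 7 mod 4 = 3, so the flip contributes -1; sign now +1
(7/3): 7 mod 3 = 1, so (7/3) = (1/3)
reached (1/3) = 1, so the symbol is +1

1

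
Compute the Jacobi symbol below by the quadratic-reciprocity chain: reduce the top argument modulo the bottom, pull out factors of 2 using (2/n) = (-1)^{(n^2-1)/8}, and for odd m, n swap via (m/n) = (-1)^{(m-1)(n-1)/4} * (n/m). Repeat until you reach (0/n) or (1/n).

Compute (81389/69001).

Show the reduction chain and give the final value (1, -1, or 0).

(81389/69001): 81389 mod 69001 = 12388, so (81389/69001) = (12388/69001)
factor out 2^2: 12388 = 2^2·3097; with 69001 mod 8 = 1, (2/69001) = +1; sign now +1; continue with (3097/69001)
flip (3097/69001) -> (69001/3097): both odd, 3097 mod 4 = 1, 69001 mod 4 = 1, so the flip contributes +1; sign now +1
(69001/3097): 69001 mod 3097 = 867, so (69001/3097) = (867/3097)
flip (867/3097) -> (3097/867): both odd, 867 mod 4 = 3, 3097 mod 4 = 1, so the flip contributes +1; sign now +1
(3097/867): 3097 mod 867 = 496, so (3097/867) = (496/867)
factor out 2^4: 496 = 2^4·31; with 867 mod 8 = 3, (2/867) = -1; sign now +1; continue with (31/867)
flip (31/867) -> (867/31): both odd, 31 mod 4 = 3, 867 mod 4 = 3, so the flip contributes -1; sign now -1
(867/31): 867 mod 31 = 30, so (867/31) = (30/31)
factor out 2^1: 30 = 2^1·15; with 31 mod 8 = 7, (2/31) = +1; sign now -1; continue with (15/31)
flip (15/31) -> (31/15): both odd, 15 mod 4 = 3, 31 mod 4 = 3, so the flip contributes -1; sign now +1
(31/15): 31 mod 15 = 1, so (31/15) = (1/15)
reached (1/15) = 1, so the symbol is +1

1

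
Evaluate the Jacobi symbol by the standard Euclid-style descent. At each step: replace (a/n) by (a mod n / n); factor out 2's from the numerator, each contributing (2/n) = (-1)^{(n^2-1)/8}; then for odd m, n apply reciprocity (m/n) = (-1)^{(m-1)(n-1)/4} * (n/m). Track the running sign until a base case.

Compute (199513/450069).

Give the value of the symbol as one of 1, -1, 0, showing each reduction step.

1

reciprocity: (199513/450069) = +1·(450069/199513) since 199513 mod 4 = 1, 450069 mod 4 = 1; sign now +1
(450069/199513) = (51043/199513)   [reduce mod 199513]
reciprocity: (51043/199513) = +1·(199513/51043) since 51043 mod 4 = 3, 199513 mod 4 = 1; sign now +1
(199513/51043) = (46384/51043)   [reduce mod 51043]
46384 = 2^4·2899; (2/51043) = -1 since 51043 mod 8 = 3, so (46384/51043) = (-1)^4·(2899/51043); sign now +1
reciprocity: (2899/51043) = -1·(51043/2899) since 2899 mod 4 = 3, 51043 mod 4 = 3; sign now -1
(51043/2899) = (1760/2899)   [reduce mod 2899]
1760 = 2^5·55; (2/2899) = -1 since 2899 mod 8 = 3, so (1760/2899) = (-1)^5·(55/2899); sign now +1
reciprocity: (55/2899) = -1·(2899/55) since 55 mod 4 = 3, 2899 mod 4 = 3; sign now -1
(2899/55) = (39/55)   [reduce mod 55]
reciprocity: (39/55) = -1·(55/39) since 39 mod 4 = 3, 55 mod 4 = 3; sign now +1
(55/39) = (16/39)   [reduce mod 39]
16 = 2^4·1; (2/39) = +1 since 39 mod 8 = 7, so (16/39) = (+1)^4·(1/39); sign now +1
(1/39) = 1; final value = sign = +1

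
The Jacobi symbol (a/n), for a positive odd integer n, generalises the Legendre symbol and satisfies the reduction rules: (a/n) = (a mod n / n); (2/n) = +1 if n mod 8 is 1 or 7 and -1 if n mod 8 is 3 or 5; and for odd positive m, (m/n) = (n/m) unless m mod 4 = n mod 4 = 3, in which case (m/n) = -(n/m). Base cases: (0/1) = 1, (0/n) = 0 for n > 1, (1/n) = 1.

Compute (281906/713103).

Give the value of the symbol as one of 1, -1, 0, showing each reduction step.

-1

281906 = 2^1·140953; (2/713103) = +1 since 713103 mod 8 = 7, so (281906/713103) = (+1)^1·(140953/713103); sign now +1
reciprocity: (140953/713103) = +1·(713103/140953) since 140953 mod 4 = 1, 713103 mod 4 = 3; sign now +1
(713103/140953) = (8338/140953)   [reduce mod 140953]
8338 = 2^1·4169; (2/140953) = +1 since 140953 mod 8 = 1, so (8338/140953) = (+1)^1·(4169/140953); sign now +1
reciprocity: (4169/140953) = +1·(140953/4169) since 4169 mod 4 = 1, 140953 mod 4 = 1; sign now +1
(140953/4169) = (3376/4169)   [reduce mod 4169]
3376 = 2^4·211; (2/4169) = +1 since 4169 mod 8 = 1, so (3376/4169) = (+1)^4·(211/4169); sign now +1
reciprocity: (211/4169) = +1·(4169/211) since 211 mod 4 = 3, 4169 mod 4 = 1; sign now +1
(4169/211) = (160/211)   [reduce mod 211]
160 = 2^5·5; (2/211) = -1 since 211 mod 8 = 3, so (160/211) = (-1)^5·(5/211); sign now -1
reciprocity: (5/211) = +1·(211/5) since 5 mod 4 = 1, 211 mod 4 = 3; sign now -1
(211/5) = (1/5)   [reduce mod 5]
(1/5) = 1; final value = sign = -1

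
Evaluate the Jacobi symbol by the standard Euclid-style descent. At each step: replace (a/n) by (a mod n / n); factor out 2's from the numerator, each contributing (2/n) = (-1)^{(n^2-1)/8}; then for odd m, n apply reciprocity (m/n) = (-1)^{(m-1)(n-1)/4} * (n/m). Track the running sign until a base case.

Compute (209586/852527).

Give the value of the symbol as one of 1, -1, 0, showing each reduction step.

209586 = 2^1·104793; (2/852527) = +1 since 852527 mod 8 = 7, so (209586/852527) = (+1)^1·(104793/852527); sign now +1
reciprocity: (104793/852527) = +1·(852527/104793) since 104793 mod 4 = 1, 852527 mod 4 = 3; sign now +1
(852527/104793) = (14183/104793)   [reduce mod 104793]
reciprocity: (14183/104793) = +1·(104793/14183) since 14183 mod 4 = 3, 104793 mod 4 = 1; sign now +1
(104793/14183) = (5512/14183)   [reduce mod 14183]
5512 = 2^3·689; (2/14183) = +1 since 14183 mod 8 = 7, so (5512/14183) = (+1)^3·(689/14183); sign now +1
reciprocity: (689/14183) = +1·(14183/689) since 689 mod 4 = 1, 14183 mod 4 = 3; sign now +1
(14183/689) = (403/689)   [reduce mod 689]
reciprocity: (403/689) = +1·(689/403) since 403 mod 4 = 3, 689 mod 4 = 1; sign now +1
(689/403) = (286/403)   [reduce mod 403]
286 = 2^1·143; (2/403) = -1 since 403 mod 8 = 3, so (286/403) = (-1)^1·(143/403); sign now -1
reciprocity: (143/403) = -1·(403/143) since 143 mod 4 = 3, 403 mod 4 = 3; sign now +1
(403/143) = (117/143)   [reduce mod 143]
reciprocity: (117/143) = +1·(143/117) since 117 mod 4 = 1, 143 mod 4 = 3; sign now +1
(143/117) = (26/117)   [reduce mod 117]
26 = 2^1·13; (2/117) = -1 since 117 mod 8 = 5, so (26/117) = (-1)^1·(13/117); sign now -1
reciprocity: (13/117) = +1·(117/13) since 13 mod 4 = 1, 117 mod 4 = 1; sign now -1
(117/13) = (0/13)   [reduce mod 13]
(0/13) = 0   [gcd(a, n) > 1]; final value = 0

0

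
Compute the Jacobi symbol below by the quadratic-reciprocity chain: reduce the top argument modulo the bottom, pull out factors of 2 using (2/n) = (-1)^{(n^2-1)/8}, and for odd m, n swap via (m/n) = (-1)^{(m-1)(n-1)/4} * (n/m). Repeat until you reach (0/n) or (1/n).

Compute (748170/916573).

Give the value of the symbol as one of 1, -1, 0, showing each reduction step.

1

factor out 2^1: 748170 = 2^1·374085; with 916573 mod 8 = 5, (2/916573) = -1; sign now -1; continue with (374085/916573)
flip (374085/916573) -> (916573/374085): both odd, 374085 mod 4 = 1, 916573 mod 4 = 1, so the flip contributes +1; sign now -1
(916573/374085): 916573 mod 374085 = 168403, so (916573/374085) = (168403/374085)
flip (168403/374085) -> (374085/168403): both odd, 168403 mod 4 = 3, 374085 mod 4 = 1, so the flip contributes +1; sign now -1
(374085/168403): 374085 mod 168403 = 37279, so (374085/168403) = (37279/168403)
flip (37279/168403) -> (168403/37279): both odd, 37279 mod 4 = 3, 168403 mod 4 = 3, so the flip contributes -1; sign now +1
(168403/37279): 168403 mod 37279 = 19287, so (168403/37279) = (19287/37279)
flip (19287/37279) -> (37279/19287): both odd, 19287 mod 4 = 3, 37279 mod 4 = 3, so the flip contributes -1; sign now -1
(37279/19287): 37279 mod 19287 = 17992, so (37279/19287) = (17992/19287)
factor out 2^3: 17992 = 2^3·2249; with 19287 mod 8 = 7, (2/19287) = +1; sign now -1; continue with (2249/19287)
flip (2249/19287) -> (19287/2249): both odd, 2249 mod 4 = 1, 19287 mod 4 = 3, so the flip contributes +1; sign now -1
(19287/2249): 19287 mod 2249 = 1295, so (19287/2249) = (1295/2249)
flip (1295/2249) -> (2249/1295): both odd, 1295 mod 4 = 3, 2249 mod 4 = 1, so the flip contributes +1; sign now -1
(2249/1295): 2249 mod 1295 = 954, so (2249/1295) = (954/1295)
factor out 2^1: 954 = 2^1·477; with 1295 mod 8 = 7, (2/1295) = +1; sign now -1; continue with (477/1295)
flip (477/1295) -> (1295/477): both odd, 477 mod 4 = 1, 1295 mod 4 = 3, so the flip contributes +1; sign now -1
(1295/477): 1295 mod 477 = 341, so (1295/477) = (341/477)
flip (341/477) -> (477/341): both odd, 341 mod 4 = 1, 477 mod 4 = 1, so the flip contributes +1; sign now -1
(477/341): 477 mod 341 = 136, so (477/341) = (136/341)
factor out 2^3: 136 = 2^3·17; with 341 mod 8 = 5, (2/341) = -1; sign now +1; continue with (17/341)
flip (17/341) -> (341/17): both odd, 17 mod 4 = 1, 341 mod 4 = 1, so the flip contributes +1; sign now +1
(341/17): 341 mod 17 = 1, so (341/17) = (1/17)
reached (1/17) = 1, so the symbol is +1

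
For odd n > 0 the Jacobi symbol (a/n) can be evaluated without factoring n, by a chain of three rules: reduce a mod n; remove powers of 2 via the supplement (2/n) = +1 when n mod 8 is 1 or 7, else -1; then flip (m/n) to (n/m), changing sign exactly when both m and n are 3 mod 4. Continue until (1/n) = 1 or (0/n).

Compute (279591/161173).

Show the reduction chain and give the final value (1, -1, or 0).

(279591/161173) = (118418/161173)   [reduce mod 161173]
118418 = 2^1·59209; (2/161173) = -1 since 161173 mod 8 = 5, so (118418/161173) = (-1)^1·(59209/161173); sign now -1
reciprocity: (59209/161173) = +1·(161173/59209) since 59209 mod 4 = 1, 161173 mod 4 = 1; sign now -1
(161173/59209) = (42755/59209)   [reduce mod 59209]
reciprocity: (42755/59209) = +1·(59209/42755) since 42755 mod 4 = 3, 59209 mod 4 = 1; sign now -1
(59209/42755) = (16454/42755)   [reduce mod 42755]
16454 = 2^1·8227; (2/42755) = -1 since 42755 mod 8 = 3, so (16454/42755) = (-1)^1·(8227/42755); sign now +1
reciprocity: (8227/42755) = -1·(42755/8227) since 8227 mod 4 = 3, 42755 mod 4 = 3; sign now -1
(42755/8227) = (1620/8227)   [reduce mod 8227]
1620 = 2^2·405; (2/8227) = -1 since 8227 mod 8 = 3, so (1620/8227) = (-1)^2·(405/8227); sign now -1
reciprocity: (405/8227) = +1·(8227/405) since 405 mod 4 = 1, 8227 mod 4 = 3; sign now -1
(8227/405) = (127/405)   [reduce mod 405]
reciprocity: (127/405) = +1·(405/127) since 127 mod 4 = 3, 405 mod 4 = 1; sign now -1
(405/127) = (24/127)   [reduce mod 127]
24 = 2^3·3; (2/127) = +1 since 127 mod 8 = 7, so (24/127) = (+1)^3·(3/127); sign now -1
reciprocity: (3/127) = -1·(127/3) since 3 mod 4 = 3, 127 mod 4 = 3; sign now +1
(127/3) = (1/3)   [reduce mod 3]
(1/3) = 1; final value = sign = +1

1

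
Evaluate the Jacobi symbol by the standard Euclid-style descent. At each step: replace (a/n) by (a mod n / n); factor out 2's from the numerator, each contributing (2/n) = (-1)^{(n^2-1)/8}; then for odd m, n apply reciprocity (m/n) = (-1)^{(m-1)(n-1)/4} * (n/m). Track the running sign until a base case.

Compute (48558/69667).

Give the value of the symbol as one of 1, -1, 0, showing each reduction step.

factor out 2^1: 48558 = 2^1·24279; with 69667 mod 8 = 3, (2/69667) = -1; sign now -1; continue with (24279/69667)
flip (24279/69667) -> (69667/24279): both odd, 24279 mod 4 = 3, 69667 mod 4 = 3, so the flip contributes -1; sign now +1
(69667/24279): 69667 mod 24279 = 21109, so (69667/24279) = (21109/24279)
flip (21109/24279) -> (24279/21109): both odd, 21109 mod 4 = 1, 24279 mod 4 = 3, so the flip contributes +1; sign now +1
(24279/21109): 24279 mod 21109 = 3170, so (24279/21109) = (3170/21109)
factor out 2^1: 3170 = 2^1·1585; with 21109 mod 8 = 5, (2/21109) = -1; sign now -1; continue with (1585/21109)
flip (1585/21109) -> (21109/1585): both odd, 1585 mod 4 = 1, 21109 mod 4 = 1, so the flip contributes +1; sign now -1
(21109/1585): 21109 mod 1585 = 504, so (21109/1585) = (504/1585)
factor out 2^3: 504 = 2^3·63; with 1585 mod 8 = 1, (2/1585) = +1; sign now -1; continue with (63/1585)
flip (63/1585) -> (1585/63): both odd, 63 mod 4 = 3, 1585 mod 4 = 1, so the flip contributes +1; sign now -1
(1585/63): 1585 mod 63 = 10, so (1585/63) = (10/63)
factor out 2^1: 10 = 2^1·5; with 63 mod 8 = 7, (2/63) = +1; sign now -1; continue with (5/63)
flip (5/63) -> (63/5): both odd, 5 mod 4 = 1, 63 mod 4 = 3, so the flip contributes +1; sign now -1
(63/5): 63 mod 5 = 3, so (63/5) = (3/5)
flip (3/5) -> (5/3): both odd, 3 mod 4 = 3, 5 mod 4 = 1, so the flip contributes +1; sign now -1
(5/3): 5 mod 3 = 2, so (5/3) = (2/3)
factor out 2^1: 2 = 2^1·1; with 3 mod 8 = 3, (2/3) = -1; sign now +1; continue with (1/3)
reached (1/3) = 1, so the symbol is +1

1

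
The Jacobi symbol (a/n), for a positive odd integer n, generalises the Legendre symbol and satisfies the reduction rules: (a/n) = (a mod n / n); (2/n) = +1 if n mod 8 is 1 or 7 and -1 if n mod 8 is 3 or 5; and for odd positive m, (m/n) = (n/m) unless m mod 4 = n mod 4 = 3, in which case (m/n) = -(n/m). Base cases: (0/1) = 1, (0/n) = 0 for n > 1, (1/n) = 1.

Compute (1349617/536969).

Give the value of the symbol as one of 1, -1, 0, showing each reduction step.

1

(1349617/536969): 1349617 mod 536969 = 275679, so (1349617/536969) = (275679/536969)
flip (275679/536969) -> (536969/275679): both odd, 275679 mod 4 = 3, 536969 mod 4 = 1, so the flip contributes +1; sign now +1
(536969/275679): 536969 mod 275679 = 261290, so (536969/275679) = (261290/275679)
factor out 2^1: 261290 = 2^1·130645; with 275679 mod 8 = 7, (2/275679) = +1; sign now +1; continue with (130645/275679)
flip (130645/275679) -> (275679/130645): both odd, 130645 mod 4 = 1, 275679 mod 4 = 3, so the flip contributes +1; sign now +1
(275679/130645): 275679 mod 130645 = 14389, so (275679/130645) = (14389/130645)
flip (14389/130645) -> (130645/14389): both odd, 14389 mod 4 = 1, 130645 mod 4 = 1, so the flip contributes +1; sign now +1
(130645/14389): 130645 mod 14389 = 1144, so (130645/14389) = (1144/14389)
factor out 2^3: 1144 = 2^3·143; with 14389 mod 8 = 5, (2/14389) = -1; sign now -1; continue with (143/14389)
flip (143/14389) -> (14389/143): both odd, 143 mod 4 = 3, 14389 mod 4 = 1, so the flip contributes +1; sign now -1
(14389/143): 14389 mod 143 = 89, so (14389/143) = (89/143)
flip (89/143) -> (143/89): both odd, 89 mod 4 = 1, 143 mod 4 = 3, so the flip contributes +1; sign now -1
(143/89): 143 mod 89 = 54, so (143/89) = (54/89)
factor out 2^1: 54 = 2^1·27; with 89 mod 8 = 1, (2/89) = +1; sign now -1; continue with (27/89)
flip (27/89) -> (89/27): both odd, 27 mod 4 = 3, 89 mod 4 = 1, so the flip contributes +1; sign now -1
(89/27): 89 mod 27 = 8, so (89/27) = (8/27)
factor out 2^3: 8 = 2^3·1; with 27 mod 8 = 3, (2/27) = -1; sign now +1; continue with (1/27)
reached (1/27) = 1, so the symbol is +1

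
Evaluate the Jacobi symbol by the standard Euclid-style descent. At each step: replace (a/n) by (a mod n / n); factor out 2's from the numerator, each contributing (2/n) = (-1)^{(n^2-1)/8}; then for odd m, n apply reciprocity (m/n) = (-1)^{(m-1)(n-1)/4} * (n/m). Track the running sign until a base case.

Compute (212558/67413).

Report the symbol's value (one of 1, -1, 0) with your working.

(212558/67413) = (10319/67413)   [reduce mod 67413]
reciprocity: (10319/67413) = +1·(67413/10319) since 10319 mod 4 = 3, 67413 mod 4 = 1; sign now +1
(67413/10319) = (5499/10319)   [reduce mod 10319]
reciprocity: (5499/10319) = -1·(10319/5499) since 5499 mod 4 = 3, 10319 mod 4 = 3; sign now -1
(10319/5499) = (4820/5499)   [reduce mod 5499]
4820 = 2^2·1205; (2/5499) = -1 since 5499 mod 8 = 3, so (4820/5499) = (-1)^2·(1205/5499); sign now -1
reciprocity: (1205/5499) = +1·(5499/1205) since 1205 mod 4 = 1, 5499 mod 4 = 3; sign now -1
(5499/1205) = (679/1205)   [reduce mod 1205]
reciprocity: (679/1205) = +1·(1205/679) since 679 mod 4 = 3, 1205 mod 4 = 1; sign now -1
(1205/679) = (526/679)   [reduce mod 679]
526 = 2^1·263; (2/679) = +1 since 679 mod 8 = 7, so (526/679) = (+1)^1·(263/679); sign now -1
reciprocity: (263/679) = -1·(679/263) since 263 mod 4 = 3, 679 mod 4 = 3; sign now +1
(679/263) = (153/263)   [reduce mod 263]
reciprocity: (153/263) = +1·(263/153) since 153 mod 4 = 1, 263 mod 4 = 3; sign now +1
(263/153) = (110/153)   [reduce mod 153]
110 = 2^1·55; (2/153) = +1 since 153 mod 8 = 1, so (110/153) = (+1)^1·(55/153); sign now +1
reciprocity: (55/153) = +1·(153/55) since 55 mod 4 = 3, 153 mod 4 = 1; sign now +1
(153/55) = (43/55)   [reduce mod 55]
reciprocity: (43/55) = -1·(55/43) since 43 mod 4 = 3, 55 mod 4 = 3; sign now -1
(55/43) = (12/43)   [reduce mod 43]
12 = 2^2·3; (2/43) = -1 since 43 mod 8 = 3, so (12/43) = (-1)^2·(3/43); sign now -1
reciprocity: (3/43) = -1·(43/3) since 3 mod 4 = 3, 43 mod 4 = 3; sign now +1
(43/3) = (1/3)   [reduce mod 3]
(1/3) = 1; final value = sign = +1

1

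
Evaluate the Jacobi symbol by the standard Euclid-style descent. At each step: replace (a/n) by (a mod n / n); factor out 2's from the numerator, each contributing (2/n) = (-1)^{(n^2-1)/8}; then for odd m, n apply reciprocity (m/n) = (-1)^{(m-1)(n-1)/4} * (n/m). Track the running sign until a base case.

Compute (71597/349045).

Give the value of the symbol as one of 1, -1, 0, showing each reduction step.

reciprocity: (71597/349045) = +1·(349045/71597) since 71597 mod 4 = 1, 349045 mod 4 = 1; sign now +1
(349045/71597) = (62657/71597)   [reduce mod 71597]
reciprocity: (62657/71597) = +1·(71597/62657) since 62657 mod 4 = 1, 71597 mod 4 = 1; sign now +1
(71597/62657) = (8940/62657)   [reduce mod 62657]
8940 = 2^2·2235; (2/62657) = +1 since 62657 mod 8 = 1, so (8940/62657) = (+1)^2·(2235/62657); sign now +1
reciprocity: (2235/62657) = +1·(62657/2235) since 2235 mod 4 = 3, 62657 mod 4 = 1; sign now +1
(62657/2235) = (77/2235)   [reduce mod 2235]
reciprocity: (77/2235) = +1·(2235/77) since 77 mod 4 = 1, 2235 mod 4 = 3; sign now +1
(2235/77) = (2/77)   [reduce mod 77]
2 = 2^1·1; (2/77) = -1 since 77 mod 8 = 5, so (2/77) = (-1)^1·(1/77); sign now -1
(1/77) = 1; final value = sign = -1

-1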